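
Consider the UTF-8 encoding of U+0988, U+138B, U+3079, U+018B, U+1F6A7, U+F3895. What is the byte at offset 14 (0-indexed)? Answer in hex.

U+0988 → 3-byte form E0 A6 88 at offsets 0–2.
U+138B → 3-byte form E1 8E 8B at offsets 3–5.
U+3079 → 3-byte form E3 81 B9 at offsets 6–8.
U+018B → 2-byte form C6 8B at offsets 9–10.
U+1F6A7 → 4-byte form F0 9F 9A A7 at offsets 11–14.
Offset 14 falls in char 5's range; it's byte 4 of F0 9F 9A A7 = 0xA7.

0xA7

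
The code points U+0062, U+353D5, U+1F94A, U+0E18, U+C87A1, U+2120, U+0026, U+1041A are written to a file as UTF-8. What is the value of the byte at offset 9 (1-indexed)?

0x8A

1-indexed offset 9 is 0-indexed offset 8.
U+0062 → 1-byte form 62 at offsets 0–0.
U+353D5 → 4-byte form F0 B5 8F 95 at offsets 1–4.
U+1F94A → 4-byte form F0 9F A5 8A at offsets 5–8.
Offset 8 falls in char 3's range; it's byte 4 of F0 9F A5 8A = 0x8A.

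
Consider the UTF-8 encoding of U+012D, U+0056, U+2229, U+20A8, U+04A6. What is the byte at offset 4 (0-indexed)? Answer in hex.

U+012D → 2-byte form C4 AD at offsets 0–1.
U+0056 → 1-byte form 56 at offsets 2–2.
U+2229 → 3-byte form E2 88 A9 at offsets 3–5.
Offset 4 falls in char 3's range; it's byte 2 of E2 88 A9 = 0x88.

0x88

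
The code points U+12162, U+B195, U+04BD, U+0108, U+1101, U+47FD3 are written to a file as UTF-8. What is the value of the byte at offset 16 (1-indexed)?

0x87

1-indexed offset 16 is 0-indexed offset 15.
U+12162 → 4-byte form F0 92 85 A2 at offsets 0–3.
U+B195 → 3-byte form EB 86 95 at offsets 4–6.
U+04BD → 2-byte form D2 BD at offsets 7–8.
U+0108 → 2-byte form C4 88 at offsets 9–10.
U+1101 → 3-byte form E1 84 81 at offsets 11–13.
U+47FD3 → 4-byte form F1 87 BF 93 at offsets 14–17.
Offset 15 falls in char 6's range; it's byte 2 of F1 87 BF 93 = 0x87.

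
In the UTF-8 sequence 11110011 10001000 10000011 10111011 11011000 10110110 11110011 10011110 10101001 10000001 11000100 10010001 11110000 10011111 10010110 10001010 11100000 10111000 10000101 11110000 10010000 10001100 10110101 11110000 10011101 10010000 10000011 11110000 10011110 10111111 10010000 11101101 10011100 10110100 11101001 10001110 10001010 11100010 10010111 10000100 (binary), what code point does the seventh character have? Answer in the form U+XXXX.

Offset 0: leading byte 0xF3 = 11110011 → 4-byte char #1 = F3 88 83 BB.
Offset 4: leading byte 0xD8 = 11011000 → 2-byte char #2 = D8 B6.
Offset 6: leading byte 0xF3 = 11110011 → 4-byte char #3 = F3 9E A9 81.
Offset 10: leading byte 0xC4 = 11000100 → 2-byte char #4 = C4 91.
Offset 12: leading byte 0xF0 = 11110000 → 4-byte char #5 = F0 9F 96 8A.
Offset 16: leading byte 0xE0 = 11100000 → 3-byte char #6 = E0 B8 85.
Offset 19: leading byte 0xF0 = 11110000 → 4-byte char #7 = F0 90 8C B5.
Leading byte 0xF0 = 11110000 matches 11110xxx → 4-byte sequence.
Byte 1: 0xF0 = 11110000, payload 000 (3 bits).
Byte 2: 0x90 = 10010000 (10xxxxxx ✓), payload 010000.
Byte 3: 0x8C = 10001100 (10xxxxxx ✓), payload 001100.
Byte 4: 0xB5 = 10110101 (10xxxxxx ✓), payload 110101.
Concatenate: 000010000001100110101 = 0x10335 (21 bits → U+10335).

U+10335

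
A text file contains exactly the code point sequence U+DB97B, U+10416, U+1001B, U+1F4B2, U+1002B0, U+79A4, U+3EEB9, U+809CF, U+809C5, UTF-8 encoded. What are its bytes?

U+DB97B: 4-byte form → F3 9B A5 BB.
U+10416: 4-byte form → F0 90 90 96.
U+1001B: 4-byte form → F0 90 80 9B.
U+1F4B2: 4-byte form → F0 9F 92 B2.
U+1002B0: 4-byte form → F4 80 8A B0.
U+79A4: 3-byte form → E7 A6 A4.
U+3EEB9: 4-byte form → F0 BE BA B9.
U+809CF: 4-byte form → F2 80 A7 8F.
U+809C5: 4-byte form → F2 80 A7 85.
Concatenated (35 bytes): F3 9B A5 BB F0 90 90 96 F0 90 80 9B F0 9F 92 B2 F4 80 8A B0 E7 A6 A4 F0 BE BA B9 F2 80 A7 8F F2 80 A7 85.

F3 9B A5 BB F0 90 90 96 F0 90 80 9B F0 9F 92 B2 F4 80 8A B0 E7 A6 A4 F0 BE BA B9 F2 80 A7 8F F2 80 A7 85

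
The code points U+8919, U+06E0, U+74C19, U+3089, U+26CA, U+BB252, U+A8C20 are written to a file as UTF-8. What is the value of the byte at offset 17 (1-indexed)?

1-indexed offset 17 is 0-indexed offset 16.
U+8919 → 3-byte form E8 A4 99 at offsets 0–2.
U+06E0 → 2-byte form DB A0 at offsets 3–4.
U+74C19 → 4-byte form F1 B4 B0 99 at offsets 5–8.
U+3089 → 3-byte form E3 82 89 at offsets 9–11.
U+26CA → 3-byte form E2 9B 8A at offsets 12–14.
U+BB252 → 4-byte form F2 BB 89 92 at offsets 15–18.
Offset 16 falls in char 6's range; it's byte 2 of F2 BB 89 92 = 0xBB.

0xBB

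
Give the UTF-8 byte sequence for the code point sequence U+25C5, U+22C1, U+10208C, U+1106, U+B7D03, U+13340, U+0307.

E2 97 85 E2 8B 81 F4 82 82 8C E1 84 86 F2 B7 B4 83 F0 93 8D 80 CC 87

U+25C5: 3-byte form → E2 97 85.
U+22C1: 3-byte form → E2 8B 81.
U+10208C: 4-byte form → F4 82 82 8C.
U+1106: 3-byte form → E1 84 86.
U+B7D03: 4-byte form → F2 B7 B4 83.
U+13340: 4-byte form → F0 93 8D 80.
U+0307: 2-byte form → CC 87.
Concatenated (23 bytes): E2 97 85 E2 8B 81 F4 82 82 8C E1 84 86 F2 B7 B4 83 F0 93 8D 80 CC 87.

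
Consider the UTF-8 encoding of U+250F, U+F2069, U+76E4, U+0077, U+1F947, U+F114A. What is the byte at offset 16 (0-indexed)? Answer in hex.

U+250F → 3-byte form E2 94 8F at offsets 0–2.
U+F2069 → 4-byte form F3 B2 81 A9 at offsets 3–6.
U+76E4 → 3-byte form E7 9B A4 at offsets 7–9.
U+0077 → 1-byte form 77 at offsets 10–10.
U+1F947 → 4-byte form F0 9F A5 87 at offsets 11–14.
U+F114A → 4-byte form F3 B1 85 8A at offsets 15–18.
Offset 16 falls in char 6's range; it's byte 2 of F3 B1 85 8A = 0xB1.

0xB1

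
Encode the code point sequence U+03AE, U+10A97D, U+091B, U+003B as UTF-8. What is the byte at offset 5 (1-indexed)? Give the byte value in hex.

1-indexed offset 5 is 0-indexed offset 4.
U+03AE → 2-byte form CE AE at offsets 0–1.
U+10A97D → 4-byte form F4 8A A5 BD at offsets 2–5.
Offset 4 falls in char 2's range; it's byte 3 of F4 8A A5 BD = 0xA5.

0xA5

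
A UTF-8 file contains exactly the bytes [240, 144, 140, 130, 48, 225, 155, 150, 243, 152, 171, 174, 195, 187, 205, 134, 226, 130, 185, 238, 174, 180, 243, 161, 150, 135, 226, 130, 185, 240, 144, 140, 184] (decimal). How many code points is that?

Byte at offset 0: 0xF0 = 11110000 → 4-byte char (#1). Advance 4.
Byte at offset 4: 0x30 = 00110000 → 1-byte char (#2). Advance 1.
Byte at offset 5: 0xE1 = 11100001 → 3-byte char (#3). Advance 3.
Byte at offset 8: 0xF3 = 11110011 → 4-byte char (#4). Advance 4.
Byte at offset 12: 0xC3 = 11000011 → 2-byte char (#5). Advance 2.
Byte at offset 14: 0xCD = 11001101 → 2-byte char (#6). Advance 2.
Byte at offset 16: 0xE2 = 11100010 → 3-byte char (#7). Advance 3.
Byte at offset 19: 0xEE = 11101110 → 3-byte char (#8). Advance 3.
Byte at offset 22: 0xF3 = 11110011 → 4-byte char (#9). Advance 4.
Byte at offset 26: 0xE2 = 11100010 → 3-byte char (#10). Advance 3.
Byte at offset 29: 0xF0 = 11110000 → 4-byte char (#11). Advance 4.
Reached end at offset 33 after 11 code points.

11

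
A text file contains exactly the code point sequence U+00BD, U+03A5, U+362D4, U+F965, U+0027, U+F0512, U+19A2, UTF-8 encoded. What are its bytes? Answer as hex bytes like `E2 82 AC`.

C2 BD CE A5 F0 B6 8B 94 EF A5 A5 27 F3 B0 94 92 E1 A6 A2

U+00BD: 2-byte form → C2 BD.
U+03A5: 2-byte form → CE A5.
U+362D4: 4-byte form → F0 B6 8B 94.
U+F965: 3-byte form → EF A5 A5.
U+0027: 1-byte form → 27.
U+F0512: 4-byte form → F3 B0 94 92.
U+19A2: 3-byte form → E1 A6 A2.
Concatenated (19 bytes): C2 BD CE A5 F0 B6 8B 94 EF A5 A5 27 F3 B0 94 92 E1 A6 A2.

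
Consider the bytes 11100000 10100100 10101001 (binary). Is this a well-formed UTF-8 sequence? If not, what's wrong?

Leading byte 0xE0 = 11100000 → 3-byte form.
Continuation bytes 0xA4=10100100, 0xA9=10101001 all match 10xxxxxx.
Decoded value 0x929 is ≥ 0x800 (shortest form) and not a surrogate.

valid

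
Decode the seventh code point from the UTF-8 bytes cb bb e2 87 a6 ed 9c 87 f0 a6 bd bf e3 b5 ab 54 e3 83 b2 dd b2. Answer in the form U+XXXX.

U+30F2

Offset 0: leading byte 0xCB = 11001011 → 2-byte char #1 = CB BB.
Offset 2: leading byte 0xE2 = 11100010 → 3-byte char #2 = E2 87 A6.
Offset 5: leading byte 0xED = 11101101 → 3-byte char #3 = ED 9C 87.
Offset 8: leading byte 0xF0 = 11110000 → 4-byte char #4 = F0 A6 BD BF.
Offset 12: leading byte 0xE3 = 11100011 → 3-byte char #5 = E3 B5 AB.
Offset 15: leading byte 0x54 = 01010100 → 1-byte char #6 = 54.
Offset 16: leading byte 0xE3 = 11100011 → 3-byte char #7 = E3 83 B2.
Leading byte 0xE3 = 11100011 matches 1110xxxx → 3-byte sequence.
Byte 1: 0xE3 = 11100011, payload 0011 (4 bits).
Byte 2: 0x83 = 10000011 (10xxxxxx ✓), payload 000011.
Byte 3: 0xB2 = 10110010 (10xxxxxx ✓), payload 110010.
Concatenate: 0011000011110010 = 0x30F2 (16 bits → U+30F2).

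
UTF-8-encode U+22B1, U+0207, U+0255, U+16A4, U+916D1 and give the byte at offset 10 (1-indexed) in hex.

1-indexed offset 10 is 0-indexed offset 9.
U+22B1 → 3-byte form E2 8A B1 at offsets 0–2.
U+0207 → 2-byte form C8 87 at offsets 3–4.
U+0255 → 2-byte form C9 95 at offsets 5–6.
U+16A4 → 3-byte form E1 9A A4 at offsets 7–9.
Offset 9 falls in char 4's range; it's byte 3 of E1 9A A4 = 0xA4.

0xA4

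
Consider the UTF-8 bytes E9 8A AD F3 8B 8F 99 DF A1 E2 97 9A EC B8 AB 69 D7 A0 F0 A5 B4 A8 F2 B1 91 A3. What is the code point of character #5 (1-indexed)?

U+CE2B

Offset 0: leading byte 0xE9 = 11101001 → 3-byte char #1 = E9 8A AD.
Offset 3: leading byte 0xF3 = 11110011 → 4-byte char #2 = F3 8B 8F 99.
Offset 7: leading byte 0xDF = 11011111 → 2-byte char #3 = DF A1.
Offset 9: leading byte 0xE2 = 11100010 → 3-byte char #4 = E2 97 9A.
Offset 12: leading byte 0xEC = 11101100 → 3-byte char #5 = EC B8 AB.
Leading byte 0xEC = 11101100 matches 1110xxxx → 3-byte sequence.
Byte 1: 0xEC = 11101100, payload 1100 (4 bits).
Byte 2: 0xB8 = 10111000 (10xxxxxx ✓), payload 111000.
Byte 3: 0xAB = 10101011 (10xxxxxx ✓), payload 101011.
Concatenate: 1100111000101011 = 0xCE2B (16 bits → U+CE2B).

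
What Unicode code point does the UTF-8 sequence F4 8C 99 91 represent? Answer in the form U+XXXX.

Leading byte 0xF4 = 11110100 matches 11110xxx → 4-byte sequence.
Byte 1: 0xF4 = 11110100, payload 100 (3 bits).
Byte 2: 0x8C = 10001100 (10xxxxxx ✓), payload 001100.
Byte 3: 0x99 = 10011001 (10xxxxxx ✓), payload 011001.
Byte 4: 0x91 = 10010001 (10xxxxxx ✓), payload 010001.
Concatenate: 100001100011001010001 = 0x10C651 (21 bits → U+10C651).

U+10C651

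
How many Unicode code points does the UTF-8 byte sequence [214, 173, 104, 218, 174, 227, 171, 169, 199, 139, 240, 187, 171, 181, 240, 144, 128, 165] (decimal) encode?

Byte at offset 0: 0xD6 = 11010110 → 2-byte char (#1). Advance 2.
Byte at offset 2: 0x68 = 01101000 → 1-byte char (#2). Advance 1.
Byte at offset 3: 0xDA = 11011010 → 2-byte char (#3). Advance 2.
Byte at offset 5: 0xE3 = 11100011 → 3-byte char (#4). Advance 3.
Byte at offset 8: 0xC7 = 11000111 → 2-byte char (#5). Advance 2.
Byte at offset 10: 0xF0 = 11110000 → 4-byte char (#6). Advance 4.
Byte at offset 14: 0xF0 = 11110000 → 4-byte char (#7). Advance 4.
Reached end at offset 18 after 7 code points.

7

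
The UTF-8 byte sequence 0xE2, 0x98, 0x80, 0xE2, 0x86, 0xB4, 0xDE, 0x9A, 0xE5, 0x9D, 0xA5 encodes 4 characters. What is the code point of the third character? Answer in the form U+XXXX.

Offset 0: leading byte 0xE2 = 11100010 → 3-byte char #1 = E2 98 80.
Offset 3: leading byte 0xE2 = 11100010 → 3-byte char #2 = E2 86 B4.
Offset 6: leading byte 0xDE = 11011110 → 2-byte char #3 = DE 9A.
Leading byte 0xDE = 11011110 matches 110xxxxx → 2-byte sequence.
Byte 1: 0xDE = 11011110, payload 11110 (5 bits).
Byte 2: 0x9A = 10011010 (10xxxxxx ✓), payload 011010.
Concatenate: 11110011010 = 0x79A (11 bits → U+079A).

U+079A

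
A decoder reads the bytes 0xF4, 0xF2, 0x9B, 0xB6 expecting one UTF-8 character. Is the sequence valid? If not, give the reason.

invalid (non-continuation byte where continuation expected)

Leading byte 0xF4 = 11110100 → 4-byte form.
Byte 2 is 0xF2 = 11110010, which is not 10xxxxxx — expected a continuation byte.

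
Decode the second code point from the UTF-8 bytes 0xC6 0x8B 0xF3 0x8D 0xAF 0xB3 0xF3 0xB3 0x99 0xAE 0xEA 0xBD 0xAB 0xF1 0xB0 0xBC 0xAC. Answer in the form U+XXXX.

U+CDBF3

Offset 0: leading byte 0xC6 = 11000110 → 2-byte char #1 = C6 8B.
Offset 2: leading byte 0xF3 = 11110011 → 4-byte char #2 = F3 8D AF B3.
Leading byte 0xF3 = 11110011 matches 11110xxx → 4-byte sequence.
Byte 1: 0xF3 = 11110011, payload 011 (3 bits).
Byte 2: 0x8D = 10001101 (10xxxxxx ✓), payload 001101.
Byte 3: 0xAF = 10101111 (10xxxxxx ✓), payload 101111.
Byte 4: 0xB3 = 10110011 (10xxxxxx ✓), payload 110011.
Concatenate: 011001101101111110011 = 0xCDBF3 (21 bits → U+CDBF3).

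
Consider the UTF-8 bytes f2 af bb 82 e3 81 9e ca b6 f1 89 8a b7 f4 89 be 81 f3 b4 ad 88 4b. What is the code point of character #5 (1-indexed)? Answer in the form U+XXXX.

U+109F81

Offset 0: leading byte 0xF2 = 11110010 → 4-byte char #1 = F2 AF BB 82.
Offset 4: leading byte 0xE3 = 11100011 → 3-byte char #2 = E3 81 9E.
Offset 7: leading byte 0xCA = 11001010 → 2-byte char #3 = CA B6.
Offset 9: leading byte 0xF1 = 11110001 → 4-byte char #4 = F1 89 8A B7.
Offset 13: leading byte 0xF4 = 11110100 → 4-byte char #5 = F4 89 BE 81.
Leading byte 0xF4 = 11110100 matches 11110xxx → 4-byte sequence.
Byte 1: 0xF4 = 11110100, payload 100 (3 bits).
Byte 2: 0x89 = 10001001 (10xxxxxx ✓), payload 001001.
Byte 3: 0xBE = 10111110 (10xxxxxx ✓), payload 111110.
Byte 4: 0x81 = 10000001 (10xxxxxx ✓), payload 000001.
Concatenate: 100001001111110000001 = 0x109F81 (21 bits → U+109F81).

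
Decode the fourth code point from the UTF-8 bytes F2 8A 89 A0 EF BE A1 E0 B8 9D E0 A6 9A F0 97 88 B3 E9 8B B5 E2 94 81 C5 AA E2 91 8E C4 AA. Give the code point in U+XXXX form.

U+099A

Offset 0: leading byte 0xF2 = 11110010 → 4-byte char #1 = F2 8A 89 A0.
Offset 4: leading byte 0xEF = 11101111 → 3-byte char #2 = EF BE A1.
Offset 7: leading byte 0xE0 = 11100000 → 3-byte char #3 = E0 B8 9D.
Offset 10: leading byte 0xE0 = 11100000 → 3-byte char #4 = E0 A6 9A.
Leading byte 0xE0 = 11100000 matches 1110xxxx → 3-byte sequence.
Byte 1: 0xE0 = 11100000, payload 0000 (4 bits).
Byte 2: 0xA6 = 10100110 (10xxxxxx ✓), payload 100110.
Byte 3: 0x9A = 10011010 (10xxxxxx ✓), payload 011010.
Concatenate: 0000100110011010 = 0x99A (16 bits → U+099A).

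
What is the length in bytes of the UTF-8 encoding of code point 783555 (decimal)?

4

U+BF4C3 = 0xBF4C3. UTF-8 uses 1 byte below 0x80, 2 below 0x800, 3 below 0x10000, 4 up to 0x10FFFF. 0xBF4C3 is in U+10000–U+10FFFF → 4 bytes.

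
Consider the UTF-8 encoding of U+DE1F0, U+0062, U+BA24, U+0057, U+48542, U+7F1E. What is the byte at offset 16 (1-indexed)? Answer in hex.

1-indexed offset 16 is 0-indexed offset 15.
U+DE1F0 → 4-byte form F3 9E 87 B0 at offsets 0–3.
U+0062 → 1-byte form 62 at offsets 4–4.
U+BA24 → 3-byte form EB A8 A4 at offsets 5–7.
U+0057 → 1-byte form 57 at offsets 8–8.
U+48542 → 4-byte form F1 88 95 82 at offsets 9–12.
U+7F1E → 3-byte form E7 BC 9E at offsets 13–15.
Offset 15 falls in char 6's range; it's byte 3 of E7 BC 9E = 0x9E.

0x9E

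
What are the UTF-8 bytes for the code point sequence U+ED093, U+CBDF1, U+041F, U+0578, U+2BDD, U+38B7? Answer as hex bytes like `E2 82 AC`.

U+ED093: 4-byte form → F3 AD 82 93.
U+CBDF1: 4-byte form → F3 8B B7 B1.
U+041F: 2-byte form → D0 9F.
U+0578: 2-byte form → D5 B8.
U+2BDD: 3-byte form → E2 AF 9D.
U+38B7: 3-byte form → E3 A2 B7.
Concatenated (18 bytes): F3 AD 82 93 F3 8B B7 B1 D0 9F D5 B8 E2 AF 9D E3 A2 B7.

F3 AD 82 93 F3 8B B7 B1 D0 9F D5 B8 E2 AF 9D E3 A2 B7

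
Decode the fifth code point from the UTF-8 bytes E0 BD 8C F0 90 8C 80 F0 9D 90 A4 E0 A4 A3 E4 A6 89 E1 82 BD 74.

Offset 0: leading byte 0xE0 = 11100000 → 3-byte char #1 = E0 BD 8C.
Offset 3: leading byte 0xF0 = 11110000 → 4-byte char #2 = F0 90 8C 80.
Offset 7: leading byte 0xF0 = 11110000 → 4-byte char #3 = F0 9D 90 A4.
Offset 11: leading byte 0xE0 = 11100000 → 3-byte char #4 = E0 A4 A3.
Offset 14: leading byte 0xE4 = 11100100 → 3-byte char #5 = E4 A6 89.
Leading byte 0xE4 = 11100100 matches 1110xxxx → 3-byte sequence.
Byte 1: 0xE4 = 11100100, payload 0100 (4 bits).
Byte 2: 0xA6 = 10100110 (10xxxxxx ✓), payload 100110.
Byte 3: 0x89 = 10001001 (10xxxxxx ✓), payload 001001.
Concatenate: 0100100110001001 = 0x4989 (16 bits → U+4989).

U+4989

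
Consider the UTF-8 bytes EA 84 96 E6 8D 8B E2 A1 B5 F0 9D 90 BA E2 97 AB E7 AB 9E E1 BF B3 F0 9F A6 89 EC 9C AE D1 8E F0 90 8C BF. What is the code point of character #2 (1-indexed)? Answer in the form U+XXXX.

Offset 0: leading byte 0xEA = 11101010 → 3-byte char #1 = EA 84 96.
Offset 3: leading byte 0xE6 = 11100110 → 3-byte char #2 = E6 8D 8B.
Leading byte 0xE6 = 11100110 matches 1110xxxx → 3-byte sequence.
Byte 1: 0xE6 = 11100110, payload 0110 (4 bits).
Byte 2: 0x8D = 10001101 (10xxxxxx ✓), payload 001101.
Byte 3: 0x8B = 10001011 (10xxxxxx ✓), payload 001011.
Concatenate: 0110001101001011 = 0x634B (16 bits → U+634B).

U+634B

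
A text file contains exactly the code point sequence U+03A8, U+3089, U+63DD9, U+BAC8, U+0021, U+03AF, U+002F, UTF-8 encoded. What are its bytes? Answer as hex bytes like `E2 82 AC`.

CE A8 E3 82 89 F1 A3 B7 99 EB AB 88 21 CE AF 2F

U+03A8: 2-byte form → CE A8.
U+3089: 3-byte form → E3 82 89.
U+63DD9: 4-byte form → F1 A3 B7 99.
U+BAC8: 3-byte form → EB AB 88.
U+0021: 1-byte form → 21.
U+03AF: 2-byte form → CE AF.
U+002F: 1-byte form → 2F.
Concatenated (16 bytes): CE A8 E3 82 89 F1 A3 B7 99 EB AB 88 21 CE AF 2F.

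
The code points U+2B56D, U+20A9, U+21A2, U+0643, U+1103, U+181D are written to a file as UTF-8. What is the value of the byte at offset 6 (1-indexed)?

1-indexed offset 6 is 0-indexed offset 5.
U+2B56D → 4-byte form F0 AB 95 AD at offsets 0–3.
U+20A9 → 3-byte form E2 82 A9 at offsets 4–6.
Offset 5 falls in char 2's range; it's byte 2 of E2 82 A9 = 0x82.

0x82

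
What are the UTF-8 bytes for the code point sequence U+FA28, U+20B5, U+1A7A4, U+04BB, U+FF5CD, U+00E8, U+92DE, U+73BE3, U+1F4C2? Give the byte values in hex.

EF A8 A8 E2 82 B5 F0 9A 9E A4 D2 BB F3 BF 97 8D C3 A8 E9 8B 9E F1 B3 AF A3 F0 9F 93 82

U+FA28: 3-byte form → EF A8 A8.
U+20B5: 3-byte form → E2 82 B5.
U+1A7A4: 4-byte form → F0 9A 9E A4.
U+04BB: 2-byte form → D2 BB.
U+FF5CD: 4-byte form → F3 BF 97 8D.
U+00E8: 2-byte form → C3 A8.
U+92DE: 3-byte form → E9 8B 9E.
U+73BE3: 4-byte form → F1 B3 AF A3.
U+1F4C2: 4-byte form → F0 9F 93 82.
Concatenated (29 bytes): EF A8 A8 E2 82 B5 F0 9A 9E A4 D2 BB F3 BF 97 8D C3 A8 E9 8B 9E F1 B3 AF A3 F0 9F 93 82.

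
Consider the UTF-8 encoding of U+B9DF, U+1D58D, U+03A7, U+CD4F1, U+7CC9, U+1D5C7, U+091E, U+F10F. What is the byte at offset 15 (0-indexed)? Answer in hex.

0x89

U+B9DF → 3-byte form EB A7 9F at offsets 0–2.
U+1D58D → 4-byte form F0 9D 96 8D at offsets 3–6.
U+03A7 → 2-byte form CE A7 at offsets 7–8.
U+CD4F1 → 4-byte form F3 8D 93 B1 at offsets 9–12.
U+7CC9 → 3-byte form E7 B3 89 at offsets 13–15.
Offset 15 falls in char 5's range; it's byte 3 of E7 B3 89 = 0x89.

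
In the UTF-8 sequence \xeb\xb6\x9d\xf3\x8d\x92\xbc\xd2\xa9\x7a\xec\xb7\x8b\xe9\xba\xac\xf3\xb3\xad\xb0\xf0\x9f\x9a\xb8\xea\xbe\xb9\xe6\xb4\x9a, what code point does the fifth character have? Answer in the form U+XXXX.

U+CDCB

Offset 0: leading byte 0xEB = 11101011 → 3-byte char #1 = EB B6 9D.
Offset 3: leading byte 0xF3 = 11110011 → 4-byte char #2 = F3 8D 92 BC.
Offset 7: leading byte 0xD2 = 11010010 → 2-byte char #3 = D2 A9.
Offset 9: leading byte 0x7A = 01111010 → 1-byte char #4 = 7A.
Offset 10: leading byte 0xEC = 11101100 → 3-byte char #5 = EC B7 8B.
Leading byte 0xEC = 11101100 matches 1110xxxx → 3-byte sequence.
Byte 1: 0xEC = 11101100, payload 1100 (4 bits).
Byte 2: 0xB7 = 10110111 (10xxxxxx ✓), payload 110111.
Byte 3: 0x8B = 10001011 (10xxxxxx ✓), payload 001011.
Concatenate: 1100110111001011 = 0xCDCB (16 bits → U+CDCB).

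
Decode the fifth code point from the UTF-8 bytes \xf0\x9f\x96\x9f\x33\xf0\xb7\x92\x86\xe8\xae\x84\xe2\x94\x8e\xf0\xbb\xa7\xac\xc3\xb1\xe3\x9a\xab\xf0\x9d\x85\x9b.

U+250E

Offset 0: leading byte 0xF0 = 11110000 → 4-byte char #1 = F0 9F 96 9F.
Offset 4: leading byte 0x33 = 00110011 → 1-byte char #2 = 33.
Offset 5: leading byte 0xF0 = 11110000 → 4-byte char #3 = F0 B7 92 86.
Offset 9: leading byte 0xE8 = 11101000 → 3-byte char #4 = E8 AE 84.
Offset 12: leading byte 0xE2 = 11100010 → 3-byte char #5 = E2 94 8E.
Leading byte 0xE2 = 11100010 matches 1110xxxx → 3-byte sequence.
Byte 1: 0xE2 = 11100010, payload 0010 (4 bits).
Byte 2: 0x94 = 10010100 (10xxxxxx ✓), payload 010100.
Byte 3: 0x8E = 10001110 (10xxxxxx ✓), payload 001110.
Concatenate: 0010010100001110 = 0x250E (16 bits → U+250E).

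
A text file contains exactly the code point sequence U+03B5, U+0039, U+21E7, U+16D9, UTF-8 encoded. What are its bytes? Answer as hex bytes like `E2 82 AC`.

U+03B5: 2-byte form → CE B5.
U+0039: 1-byte form → 39.
U+21E7: 3-byte form → E2 87 A7.
U+16D9: 3-byte form → E1 9B 99.
Concatenated (9 bytes): CE B5 39 E2 87 A7 E1 9B 99.

CE B5 39 E2 87 A7 E1 9B 99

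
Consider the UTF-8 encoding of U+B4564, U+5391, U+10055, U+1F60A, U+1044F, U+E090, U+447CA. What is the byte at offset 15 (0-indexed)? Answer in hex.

U+B4564 → 4-byte form F2 B4 95 A4 at offsets 0–3.
U+5391 → 3-byte form E5 8E 91 at offsets 4–6.
U+10055 → 4-byte form F0 90 81 95 at offsets 7–10.
U+1F60A → 4-byte form F0 9F 98 8A at offsets 11–14.
U+1044F → 4-byte form F0 90 91 8F at offsets 15–18.
Offset 15 falls in char 5's range; it's byte 1 of F0 90 91 8F = 0xF0.

0xF0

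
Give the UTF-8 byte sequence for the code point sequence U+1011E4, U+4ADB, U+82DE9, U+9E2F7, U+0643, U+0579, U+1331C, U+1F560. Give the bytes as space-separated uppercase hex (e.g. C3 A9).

U+1011E4: 4-byte form → F4 81 87 A4.
U+4ADB: 3-byte form → E4 AB 9B.
U+82DE9: 4-byte form → F2 82 B7 A9.
U+9E2F7: 4-byte form → F2 9E 8B B7.
U+0643: 2-byte form → D9 83.
U+0579: 2-byte form → D5 B9.
U+1331C: 4-byte form → F0 93 8C 9C.
U+1F560: 4-byte form → F0 9F 95 A0.
Concatenated (27 bytes): F4 81 87 A4 E4 AB 9B F2 82 B7 A9 F2 9E 8B B7 D9 83 D5 B9 F0 93 8C 9C F0 9F 95 A0.

F4 81 87 A4 E4 AB 9B F2 82 B7 A9 F2 9E 8B B7 D9 83 D5 B9 F0 93 8C 9C F0 9F 95 A0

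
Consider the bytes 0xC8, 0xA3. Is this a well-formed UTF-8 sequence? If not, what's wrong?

valid

Leading byte 0xC8 = 11001000 → 2-byte form.
Continuation bytes 0xA3=10100011 all match 10xxxxxx.
Decoded value 0x223 is ≥ 0x80 (shortest form) and not a surrogate.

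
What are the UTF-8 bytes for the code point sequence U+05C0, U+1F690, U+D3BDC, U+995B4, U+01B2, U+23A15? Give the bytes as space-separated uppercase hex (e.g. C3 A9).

U+05C0: 2-byte form → D7 80.
U+1F690: 4-byte form → F0 9F 9A 90.
U+D3BDC: 4-byte form → F3 93 AF 9C.
U+995B4: 4-byte form → F2 99 96 B4.
U+01B2: 2-byte form → C6 B2.
U+23A15: 4-byte form → F0 A3 A8 95.
Concatenated (20 bytes): D7 80 F0 9F 9A 90 F3 93 AF 9C F2 99 96 B4 C6 B2 F0 A3 A8 95.

D7 80 F0 9F 9A 90 F3 93 AF 9C F2 99 96 B4 C6 B2 F0 A3 A8 95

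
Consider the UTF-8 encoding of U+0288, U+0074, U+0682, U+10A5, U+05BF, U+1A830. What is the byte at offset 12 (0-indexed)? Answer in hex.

U+0288 → 2-byte form CA 88 at offsets 0–1.
U+0074 → 1-byte form 74 at offsets 2–2.
U+0682 → 2-byte form DA 82 at offsets 3–4.
U+10A5 → 3-byte form E1 82 A5 at offsets 5–7.
U+05BF → 2-byte form D6 BF at offsets 8–9.
U+1A830 → 4-byte form F0 9A A0 B0 at offsets 10–13.
Offset 12 falls in char 6's range; it's byte 3 of F0 9A A0 B0 = 0xA0.

0xA0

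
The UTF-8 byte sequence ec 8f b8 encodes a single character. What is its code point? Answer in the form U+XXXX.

U+C3F8

Leading byte 0xEC = 11101100 matches 1110xxxx → 3-byte sequence.
Byte 1: 0xEC = 11101100, payload 1100 (4 bits).
Byte 2: 0x8F = 10001111 (10xxxxxx ✓), payload 001111.
Byte 3: 0xB8 = 10111000 (10xxxxxx ✓), payload 111000.
Concatenate: 1100001111111000 = 0xC3F8 (16 bits → U+C3F8).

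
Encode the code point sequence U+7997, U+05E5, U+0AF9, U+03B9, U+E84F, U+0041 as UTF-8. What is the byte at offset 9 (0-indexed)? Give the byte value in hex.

0xB9

U+7997 → 3-byte form E7 A6 97 at offsets 0–2.
U+05E5 → 2-byte form D7 A5 at offsets 3–4.
U+0AF9 → 3-byte form E0 AB B9 at offsets 5–7.
U+03B9 → 2-byte form CE B9 at offsets 8–9.
Offset 9 falls in char 4's range; it's byte 2 of CE B9 = 0xB9.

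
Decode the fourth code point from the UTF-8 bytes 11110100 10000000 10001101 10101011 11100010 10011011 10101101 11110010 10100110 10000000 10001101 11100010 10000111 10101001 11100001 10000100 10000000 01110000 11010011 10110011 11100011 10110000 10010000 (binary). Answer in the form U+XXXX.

U+21E9

Offset 0: leading byte 0xF4 = 11110100 → 4-byte char #1 = F4 80 8D AB.
Offset 4: leading byte 0xE2 = 11100010 → 3-byte char #2 = E2 9B AD.
Offset 7: leading byte 0xF2 = 11110010 → 4-byte char #3 = F2 A6 80 8D.
Offset 11: leading byte 0xE2 = 11100010 → 3-byte char #4 = E2 87 A9.
Leading byte 0xE2 = 11100010 matches 1110xxxx → 3-byte sequence.
Byte 1: 0xE2 = 11100010, payload 0010 (4 bits).
Byte 2: 0x87 = 10000111 (10xxxxxx ✓), payload 000111.
Byte 3: 0xA9 = 10101001 (10xxxxxx ✓), payload 101001.
Concatenate: 0010000111101001 = 0x21E9 (16 bits → U+21E9).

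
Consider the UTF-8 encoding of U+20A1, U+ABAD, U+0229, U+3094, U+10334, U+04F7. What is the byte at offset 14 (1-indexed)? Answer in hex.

0x8C

1-indexed offset 14 is 0-indexed offset 13.
U+20A1 → 3-byte form E2 82 A1 at offsets 0–2.
U+ABAD → 3-byte form EA AE AD at offsets 3–5.
U+0229 → 2-byte form C8 A9 at offsets 6–7.
U+3094 → 3-byte form E3 82 94 at offsets 8–10.
U+10334 → 4-byte form F0 90 8C B4 at offsets 11–14.
Offset 13 falls in char 5's range; it's byte 3 of F0 90 8C B4 = 0x8C.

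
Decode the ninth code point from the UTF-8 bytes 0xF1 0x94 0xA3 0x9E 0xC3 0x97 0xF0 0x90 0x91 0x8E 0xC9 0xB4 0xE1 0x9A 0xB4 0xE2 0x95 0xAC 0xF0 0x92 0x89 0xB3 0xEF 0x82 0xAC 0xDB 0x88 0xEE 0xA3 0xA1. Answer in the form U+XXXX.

Offset 0: leading byte 0xF1 = 11110001 → 4-byte char #1 = F1 94 A3 9E.
Offset 4: leading byte 0xC3 = 11000011 → 2-byte char #2 = C3 97.
Offset 6: leading byte 0xF0 = 11110000 → 4-byte char #3 = F0 90 91 8E.
Offset 10: leading byte 0xC9 = 11001001 → 2-byte char #4 = C9 B4.
Offset 12: leading byte 0xE1 = 11100001 → 3-byte char #5 = E1 9A B4.
Offset 15: leading byte 0xE2 = 11100010 → 3-byte char #6 = E2 95 AC.
Offset 18: leading byte 0xF0 = 11110000 → 4-byte char #7 = F0 92 89 B3.
Offset 22: leading byte 0xEF = 11101111 → 3-byte char #8 = EF 82 AC.
Offset 25: leading byte 0xDB = 11011011 → 2-byte char #9 = DB 88.
Leading byte 0xDB = 11011011 matches 110xxxxx → 2-byte sequence.
Byte 1: 0xDB = 11011011, payload 11011 (5 bits).
Byte 2: 0x88 = 10001000 (10xxxxxx ✓), payload 001000.
Concatenate: 11011001000 = 0x6C8 (11 bits → U+06C8).

U+06C8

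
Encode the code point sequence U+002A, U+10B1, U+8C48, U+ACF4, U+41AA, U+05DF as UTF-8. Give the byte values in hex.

U+002A: 1-byte form → 2A.
U+10B1: 3-byte form → E1 82 B1.
U+8C48: 3-byte form → E8 B1 88.
U+ACF4: 3-byte form → EA B3 B4.
U+41AA: 3-byte form → E4 86 AA.
U+05DF: 2-byte form → D7 9F.
Concatenated (15 bytes): 2A E1 82 B1 E8 B1 88 EA B3 B4 E4 86 AA D7 9F.

2A E1 82 B1 E8 B1 88 EA B3 B4 E4 86 AA D7 9F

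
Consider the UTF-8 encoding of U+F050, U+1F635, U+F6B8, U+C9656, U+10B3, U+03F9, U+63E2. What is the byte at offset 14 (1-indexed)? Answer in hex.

1-indexed offset 14 is 0-indexed offset 13.
U+F050 → 3-byte form EF 81 90 at offsets 0–2.
U+1F635 → 4-byte form F0 9F 98 B5 at offsets 3–6.
U+F6B8 → 3-byte form EF 9A B8 at offsets 7–9.
U+C9656 → 4-byte form F3 89 99 96 at offsets 10–13.
Offset 13 falls in char 4's range; it's byte 4 of F3 89 99 96 = 0x96.

0x96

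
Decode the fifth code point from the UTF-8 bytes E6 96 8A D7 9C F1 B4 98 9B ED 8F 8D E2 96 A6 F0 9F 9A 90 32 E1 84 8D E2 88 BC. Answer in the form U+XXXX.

Offset 0: leading byte 0xE6 = 11100110 → 3-byte char #1 = E6 96 8A.
Offset 3: leading byte 0xD7 = 11010111 → 2-byte char #2 = D7 9C.
Offset 5: leading byte 0xF1 = 11110001 → 4-byte char #3 = F1 B4 98 9B.
Offset 9: leading byte 0xED = 11101101 → 3-byte char #4 = ED 8F 8D.
Offset 12: leading byte 0xE2 = 11100010 → 3-byte char #5 = E2 96 A6.
Leading byte 0xE2 = 11100010 matches 1110xxxx → 3-byte sequence.
Byte 1: 0xE2 = 11100010, payload 0010 (4 bits).
Byte 2: 0x96 = 10010110 (10xxxxxx ✓), payload 010110.
Byte 3: 0xA6 = 10100110 (10xxxxxx ✓), payload 100110.
Concatenate: 0010010110100110 = 0x25A6 (16 bits → U+25A6).

U+25A6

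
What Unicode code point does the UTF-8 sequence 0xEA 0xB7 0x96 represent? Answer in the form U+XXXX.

U+ADD6

Leading byte 0xEA = 11101010 matches 1110xxxx → 3-byte sequence.
Byte 1: 0xEA = 11101010, payload 1010 (4 bits).
Byte 2: 0xB7 = 10110111 (10xxxxxx ✓), payload 110111.
Byte 3: 0x96 = 10010110 (10xxxxxx ✓), payload 010110.
Concatenate: 1010110111010110 = 0xADD6 (16 bits → U+ADD6).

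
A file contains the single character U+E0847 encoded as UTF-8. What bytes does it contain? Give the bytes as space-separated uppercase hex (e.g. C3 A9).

F3 A0 A1 87

U+E0847 = 0xE0847 = 919623 decimal. In range U+10000–U+10FFFF → 4-byte form: 11110xxx 10xxxxxx 10xxxxxx 10xxxxxx.
Binary (21 bits): 011100000100001000111.
Split 3+6+6+6: 011 | 100000 | 100001 | 000111.
Byte 1: 11110011 = 0xF3.
Byte 2: 10100000 = 0xA0.
Byte 3: 10100001 = 0xA1.
Byte 4: 10000111 = 0x87.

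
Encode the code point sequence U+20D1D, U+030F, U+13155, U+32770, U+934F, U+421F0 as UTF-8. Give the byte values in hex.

U+20D1D: 4-byte form → F0 A0 B4 9D.
U+030F: 2-byte form → CC 8F.
U+13155: 4-byte form → F0 93 85 95.
U+32770: 4-byte form → F0 B2 9D B0.
U+934F: 3-byte form → E9 8D 8F.
U+421F0: 4-byte form → F1 82 87 B0.
Concatenated (21 bytes): F0 A0 B4 9D CC 8F F0 93 85 95 F0 B2 9D B0 E9 8D 8F F1 82 87 B0.

F0 A0 B4 9D CC 8F F0 93 85 95 F0 B2 9D B0 E9 8D 8F F1 82 87 B0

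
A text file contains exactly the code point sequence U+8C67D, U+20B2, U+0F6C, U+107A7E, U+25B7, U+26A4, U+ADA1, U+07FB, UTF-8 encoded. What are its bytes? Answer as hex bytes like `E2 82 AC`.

F2 8C 99 BD E2 82 B2 E0 BD AC F4 87 A9 BE E2 96 B7 E2 9A A4 EA B6 A1 DF BB

U+8C67D: 4-byte form → F2 8C 99 BD.
U+20B2: 3-byte form → E2 82 B2.
U+0F6C: 3-byte form → E0 BD AC.
U+107A7E: 4-byte form → F4 87 A9 BE.
U+25B7: 3-byte form → E2 96 B7.
U+26A4: 3-byte form → E2 9A A4.
U+ADA1: 3-byte form → EA B6 A1.
U+07FB: 2-byte form → DF BB.
Concatenated (25 bytes): F2 8C 99 BD E2 82 B2 E0 BD AC F4 87 A9 BE E2 96 B7 E2 9A A4 EA B6 A1 DF BB.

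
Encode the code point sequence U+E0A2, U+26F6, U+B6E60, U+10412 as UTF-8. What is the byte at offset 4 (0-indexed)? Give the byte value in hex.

0x9B

U+E0A2 → 3-byte form EE 82 A2 at offsets 0–2.
U+26F6 → 3-byte form E2 9B B6 at offsets 3–5.
Offset 4 falls in char 2's range; it's byte 2 of E2 9B B6 = 0x9B.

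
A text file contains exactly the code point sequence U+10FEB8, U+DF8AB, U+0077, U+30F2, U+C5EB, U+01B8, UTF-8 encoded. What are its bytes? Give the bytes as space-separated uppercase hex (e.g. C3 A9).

F4 8F BA B8 F3 9F A2 AB 77 E3 83 B2 EC 97 AB C6 B8

U+10FEB8: 4-byte form → F4 8F BA B8.
U+DF8AB: 4-byte form → F3 9F A2 AB.
U+0077: 1-byte form → 77.
U+30F2: 3-byte form → E3 83 B2.
U+C5EB: 3-byte form → EC 97 AB.
U+01B8: 2-byte form → C6 B8.
Concatenated (17 bytes): F4 8F BA B8 F3 9F A2 AB 77 E3 83 B2 EC 97 AB C6 B8.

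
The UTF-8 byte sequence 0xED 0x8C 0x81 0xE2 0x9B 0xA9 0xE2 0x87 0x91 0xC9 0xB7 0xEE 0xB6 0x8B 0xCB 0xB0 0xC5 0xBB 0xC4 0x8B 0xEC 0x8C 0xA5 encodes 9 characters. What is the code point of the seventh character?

U+017B

Offset 0: leading byte 0xED = 11101101 → 3-byte char #1 = ED 8C 81.
Offset 3: leading byte 0xE2 = 11100010 → 3-byte char #2 = E2 9B A9.
Offset 6: leading byte 0xE2 = 11100010 → 3-byte char #3 = E2 87 91.
Offset 9: leading byte 0xC9 = 11001001 → 2-byte char #4 = C9 B7.
Offset 11: leading byte 0xEE = 11101110 → 3-byte char #5 = EE B6 8B.
Offset 14: leading byte 0xCB = 11001011 → 2-byte char #6 = CB B0.
Offset 16: leading byte 0xC5 = 11000101 → 2-byte char #7 = C5 BB.
Leading byte 0xC5 = 11000101 matches 110xxxxx → 2-byte sequence.
Byte 1: 0xC5 = 11000101, payload 00101 (5 bits).
Byte 2: 0xBB = 10111011 (10xxxxxx ✓), payload 111011.
Concatenate: 00101111011 = 0x17B (11 bits → U+017B).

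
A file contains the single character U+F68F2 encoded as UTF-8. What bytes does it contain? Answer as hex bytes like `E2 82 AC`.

F3 B6 A3 B2

U+F68F2 = 0xF68F2 = 1009906 decimal. In range U+10000–U+10FFFF → 4-byte form: 11110xxx 10xxxxxx 10xxxxxx 10xxxxxx.
Binary (21 bits): 011110110100011110010.
Split 3+6+6+6: 011 | 110110 | 100011 | 110010.
Byte 1: 11110011 = 0xF3.
Byte 2: 10110110 = 0xB6.
Byte 3: 10100011 = 0xA3.
Byte 4: 10110010 = 0xB2.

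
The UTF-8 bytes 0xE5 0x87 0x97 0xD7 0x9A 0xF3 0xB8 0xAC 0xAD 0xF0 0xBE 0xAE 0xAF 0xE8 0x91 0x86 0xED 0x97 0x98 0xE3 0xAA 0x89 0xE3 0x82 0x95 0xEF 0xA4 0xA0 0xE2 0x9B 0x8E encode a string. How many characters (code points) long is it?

Byte at offset 0: 0xE5 = 11100101 → 3-byte char (#1). Advance 3.
Byte at offset 3: 0xD7 = 11010111 → 2-byte char (#2). Advance 2.
Byte at offset 5: 0xF3 = 11110011 → 4-byte char (#3). Advance 4.
Byte at offset 9: 0xF0 = 11110000 → 4-byte char (#4). Advance 4.
Byte at offset 13: 0xE8 = 11101000 → 3-byte char (#5). Advance 3.
Byte at offset 16: 0xED = 11101101 → 3-byte char (#6). Advance 3.
Byte at offset 19: 0xE3 = 11100011 → 3-byte char (#7). Advance 3.
Byte at offset 22: 0xE3 = 11100011 → 3-byte char (#8). Advance 3.
Byte at offset 25: 0xEF = 11101111 → 3-byte char (#9). Advance 3.
Byte at offset 28: 0xE2 = 11100010 → 3-byte char (#10). Advance 3.
Reached end at offset 31 after 10 code points.

10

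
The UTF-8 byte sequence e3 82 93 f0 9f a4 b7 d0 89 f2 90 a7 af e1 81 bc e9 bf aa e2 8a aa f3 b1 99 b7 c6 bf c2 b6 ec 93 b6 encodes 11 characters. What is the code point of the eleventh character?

U+C4F6

Offset 0: leading byte 0xE3 = 11100011 → 3-byte char #1 = E3 82 93.
Offset 3: leading byte 0xF0 = 11110000 → 4-byte char #2 = F0 9F A4 B7.
Offset 7: leading byte 0xD0 = 11010000 → 2-byte char #3 = D0 89.
Offset 9: leading byte 0xF2 = 11110010 → 4-byte char #4 = F2 90 A7 AF.
Offset 13: leading byte 0xE1 = 11100001 → 3-byte char #5 = E1 81 BC.
Offset 16: leading byte 0xE9 = 11101001 → 3-byte char #6 = E9 BF AA.
Offset 19: leading byte 0xE2 = 11100010 → 3-byte char #7 = E2 8A AA.
Offset 22: leading byte 0xF3 = 11110011 → 4-byte char #8 = F3 B1 99 B7.
Offset 26: leading byte 0xC6 = 11000110 → 2-byte char #9 = C6 BF.
Offset 28: leading byte 0xC2 = 11000010 → 2-byte char #10 = C2 B6.
Offset 30: leading byte 0xEC = 11101100 → 3-byte char #11 = EC 93 B6.
Leading byte 0xEC = 11101100 matches 1110xxxx → 3-byte sequence.
Byte 1: 0xEC = 11101100, payload 1100 (4 bits).
Byte 2: 0x93 = 10010011 (10xxxxxx ✓), payload 010011.
Byte 3: 0xB6 = 10110110 (10xxxxxx ✓), payload 110110.
Concatenate: 1100010011110110 = 0xC4F6 (16 bits → U+C4F6).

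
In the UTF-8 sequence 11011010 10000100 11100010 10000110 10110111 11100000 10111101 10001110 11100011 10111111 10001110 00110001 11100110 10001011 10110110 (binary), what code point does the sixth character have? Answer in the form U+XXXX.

U+62F6

Offset 0: leading byte 0xDA = 11011010 → 2-byte char #1 = DA 84.
Offset 2: leading byte 0xE2 = 11100010 → 3-byte char #2 = E2 86 B7.
Offset 5: leading byte 0xE0 = 11100000 → 3-byte char #3 = E0 BD 8E.
Offset 8: leading byte 0xE3 = 11100011 → 3-byte char #4 = E3 BF 8E.
Offset 11: leading byte 0x31 = 00110001 → 1-byte char #5 = 31.
Offset 12: leading byte 0xE6 = 11100110 → 3-byte char #6 = E6 8B B6.
Leading byte 0xE6 = 11100110 matches 1110xxxx → 3-byte sequence.
Byte 1: 0xE6 = 11100110, payload 0110 (4 bits).
Byte 2: 0x8B = 10001011 (10xxxxxx ✓), payload 001011.
Byte 3: 0xB6 = 10110110 (10xxxxxx ✓), payload 110110.
Concatenate: 0110001011110110 = 0x62F6 (16 bits → U+62F6).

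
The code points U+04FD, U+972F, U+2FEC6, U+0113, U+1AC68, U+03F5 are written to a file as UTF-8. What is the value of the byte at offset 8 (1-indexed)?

1-indexed offset 8 is 0-indexed offset 7.
U+04FD → 2-byte form D3 BD at offsets 0–1.
U+972F → 3-byte form E9 9C AF at offsets 2–4.
U+2FEC6 → 4-byte form F0 AF BB 86 at offsets 5–8.
Offset 7 falls in char 3's range; it's byte 3 of F0 AF BB 86 = 0xBB.

0xBB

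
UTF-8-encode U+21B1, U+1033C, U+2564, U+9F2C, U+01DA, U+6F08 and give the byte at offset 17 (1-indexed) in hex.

0xBC

1-indexed offset 17 is 0-indexed offset 16.
U+21B1 → 3-byte form E2 86 B1 at offsets 0–2.
U+1033C → 4-byte form F0 90 8C BC at offsets 3–6.
U+2564 → 3-byte form E2 95 A4 at offsets 7–9.
U+9F2C → 3-byte form E9 BC AC at offsets 10–12.
U+01DA → 2-byte form C7 9A at offsets 13–14.
U+6F08 → 3-byte form E6 BC 88 at offsets 15–17.
Offset 16 falls in char 6's range; it's byte 2 of E6 BC 88 = 0xBC.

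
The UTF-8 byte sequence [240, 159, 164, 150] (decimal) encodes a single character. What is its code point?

U+1F916

Leading byte 0xF0 = 11110000 matches 11110xxx → 4-byte sequence.
Byte 1: 0xF0 = 11110000, payload 000 (3 bits).
Byte 2: 0x9F = 10011111 (10xxxxxx ✓), payload 011111.
Byte 3: 0xA4 = 10100100 (10xxxxxx ✓), payload 100100.
Byte 4: 0x96 = 10010110 (10xxxxxx ✓), payload 010110.
Concatenate: 000011111100100010110 = 0x1F916 (21 bits → U+1F916).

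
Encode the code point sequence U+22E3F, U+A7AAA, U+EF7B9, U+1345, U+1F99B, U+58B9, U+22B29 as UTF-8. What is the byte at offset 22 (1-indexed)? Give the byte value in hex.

0xB9

1-indexed offset 22 is 0-indexed offset 21.
U+22E3F → 4-byte form F0 A2 B8 BF at offsets 0–3.
U+A7AAA → 4-byte form F2 A7 AA AA at offsets 4–7.
U+EF7B9 → 4-byte form F3 AF 9E B9 at offsets 8–11.
U+1345 → 3-byte form E1 8D 85 at offsets 12–14.
U+1F99B → 4-byte form F0 9F A6 9B at offsets 15–18.
U+58B9 → 3-byte form E5 A2 B9 at offsets 19–21.
Offset 21 falls in char 6's range; it's byte 3 of E5 A2 B9 = 0xB9.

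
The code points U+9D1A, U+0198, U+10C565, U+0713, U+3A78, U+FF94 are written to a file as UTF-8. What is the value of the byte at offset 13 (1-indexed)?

1-indexed offset 13 is 0-indexed offset 12.
U+9D1A → 3-byte form E9 B4 9A at offsets 0–2.
U+0198 → 2-byte form C6 98 at offsets 3–4.
U+10C565 → 4-byte form F4 8C 95 A5 at offsets 5–8.
U+0713 → 2-byte form DC 93 at offsets 9–10.
U+3A78 → 3-byte form E3 A9 B8 at offsets 11–13.
Offset 12 falls in char 5's range; it's byte 2 of E3 A9 B8 = 0xA9.

0xA9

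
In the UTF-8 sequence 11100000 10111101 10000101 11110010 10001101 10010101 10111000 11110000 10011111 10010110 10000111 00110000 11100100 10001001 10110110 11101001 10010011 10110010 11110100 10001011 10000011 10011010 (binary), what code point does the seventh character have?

U+10B0DA

Offset 0: leading byte 0xE0 = 11100000 → 3-byte char #1 = E0 BD 85.
Offset 3: leading byte 0xF2 = 11110010 → 4-byte char #2 = F2 8D 95 B8.
Offset 7: leading byte 0xF0 = 11110000 → 4-byte char #3 = F0 9F 96 87.
Offset 11: leading byte 0x30 = 00110000 → 1-byte char #4 = 30.
Offset 12: leading byte 0xE4 = 11100100 → 3-byte char #5 = E4 89 B6.
Offset 15: leading byte 0xE9 = 11101001 → 3-byte char #6 = E9 93 B2.
Offset 18: leading byte 0xF4 = 11110100 → 4-byte char #7 = F4 8B 83 9A.
Leading byte 0xF4 = 11110100 matches 11110xxx → 4-byte sequence.
Byte 1: 0xF4 = 11110100, payload 100 (3 bits).
Byte 2: 0x8B = 10001011 (10xxxxxx ✓), payload 001011.
Byte 3: 0x83 = 10000011 (10xxxxxx ✓), payload 000011.
Byte 4: 0x9A = 10011010 (10xxxxxx ✓), payload 011010.
Concatenate: 100001011000011011010 = 0x10B0DA (21 bits → U+10B0DA).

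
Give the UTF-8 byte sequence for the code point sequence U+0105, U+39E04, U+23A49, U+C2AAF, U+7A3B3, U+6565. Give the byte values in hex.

C4 85 F0 B9 B8 84 F0 A3 A9 89 F3 82 AA AF F1 BA 8E B3 E6 95 A5

U+0105: 2-byte form → C4 85.
U+39E04: 4-byte form → F0 B9 B8 84.
U+23A49: 4-byte form → F0 A3 A9 89.
U+C2AAF: 4-byte form → F3 82 AA AF.
U+7A3B3: 4-byte form → F1 BA 8E B3.
U+6565: 3-byte form → E6 95 A5.
Concatenated (21 bytes): C4 85 F0 B9 B8 84 F0 A3 A9 89 F3 82 AA AF F1 BA 8E B3 E6 95 A5.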